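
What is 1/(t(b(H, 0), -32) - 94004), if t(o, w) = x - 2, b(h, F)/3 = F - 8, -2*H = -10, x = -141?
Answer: -1/94147 ≈ -1.0622e-5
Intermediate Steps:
H = 5 (H = -½*(-10) = 5)
b(h, F) = -24 + 3*F (b(h, F) = 3*(F - 8) = 3*(-8 + F) = -24 + 3*F)
t(o, w) = -143 (t(o, w) = -141 - 2 = -143)
1/(t(b(H, 0), -32) - 94004) = 1/(-143 - 94004) = 1/(-94147) = -1/94147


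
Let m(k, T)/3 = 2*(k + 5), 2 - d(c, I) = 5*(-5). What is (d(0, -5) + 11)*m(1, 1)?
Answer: 1368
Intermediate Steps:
d(c, I) = 27 (d(c, I) = 2 - 5*(-5) = 2 - 1*(-25) = 2 + 25 = 27)
m(k, T) = 30 + 6*k (m(k, T) = 3*(2*(k + 5)) = 3*(2*(5 + k)) = 3*(10 + 2*k) = 30 + 6*k)
(d(0, -5) + 11)*m(1, 1) = (27 + 11)*(30 + 6*1) = 38*(30 + 6) = 38*36 = 1368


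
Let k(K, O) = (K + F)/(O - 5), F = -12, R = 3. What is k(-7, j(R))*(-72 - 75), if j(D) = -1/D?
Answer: -8379/16 ≈ -523.69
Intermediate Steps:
k(K, O) = (-12 + K)/(-5 + O) (k(K, O) = (K - 12)/(O - 5) = (-12 + K)/(-5 + O))
k(-7, j(R))*(-72 - 75) = ((-12 - 7)/(-5 - 1/3))*(-72 - 75) = (-19/(-5 - 1*1/3))*(-147) = (-19/(-5 - 1/3))*(-147) = (-19/(-16/3))*(-147) = -3/16*(-19)*(-147) = (57/16)*(-147) = -8379/16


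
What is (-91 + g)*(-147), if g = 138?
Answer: -6909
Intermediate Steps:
(-91 + g)*(-147) = (-91 + 138)*(-147) = 47*(-147) = -6909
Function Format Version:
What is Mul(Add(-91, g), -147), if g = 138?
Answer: -6909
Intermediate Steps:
Mul(Add(-91, g), -147) = Mul(Add(-91, 138), -147) = Mul(47, -147) = -6909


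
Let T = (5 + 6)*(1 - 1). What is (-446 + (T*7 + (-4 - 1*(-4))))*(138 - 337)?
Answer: 88754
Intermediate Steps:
T = 0 (T = 11*0 = 0)
(-446 + (T*7 + (-4 - 1*(-4))))*(138 - 337) = (-446 + (0*7 + (-4 - 1*(-4))))*(138 - 337) = (-446 + (0 + (-4 + 4)))*(-199) = (-446 + (0 + 0))*(-199) = (-446 + 0)*(-199) = -446*(-199) = 88754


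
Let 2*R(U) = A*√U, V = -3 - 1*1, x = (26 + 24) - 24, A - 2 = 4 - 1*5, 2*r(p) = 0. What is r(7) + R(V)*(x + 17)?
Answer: 43*I ≈ 43.0*I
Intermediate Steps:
r(p) = 0 (r(p) = (½)*0 = 0)
A = 1 (A = 2 + (4 - 1*5) = 2 + (4 - 5) = 2 - 1 = 1)
x = 26 (x = 50 - 24 = 26)
V = -4 (V = -3 - 1 = -4)
R(U) = √U/2 (R(U) = (1*√U)/2 = √U/2)
r(7) + R(V)*(x + 17) = 0 + (√(-4)/2)*(26 + 17) = 0 + ((2*I)/2)*43 = 0 + I*43 = 0 + 43*I = 43*I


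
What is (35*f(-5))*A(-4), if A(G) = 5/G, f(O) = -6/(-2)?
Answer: -525/4 ≈ -131.25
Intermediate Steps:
f(O) = 3 (f(O) = -6*(-½) = 3)
(35*f(-5))*A(-4) = (35*3)*(5/(-4)) = 105*(5*(-¼)) = 105*(-5/4) = -525/4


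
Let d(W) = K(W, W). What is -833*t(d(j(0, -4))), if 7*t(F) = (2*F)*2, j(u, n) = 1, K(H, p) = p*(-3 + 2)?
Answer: 476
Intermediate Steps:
K(H, p) = -p (K(H, p) = p*(-1) = -p)
d(W) = -W
t(F) = 4*F/7 (t(F) = ((2*F)*2)/7 = (4*F)/7 = 4*F/7)
-833*t(d(j(0, -4))) = -476*(-1*1) = -476*(-1) = -833*(-4/7) = 476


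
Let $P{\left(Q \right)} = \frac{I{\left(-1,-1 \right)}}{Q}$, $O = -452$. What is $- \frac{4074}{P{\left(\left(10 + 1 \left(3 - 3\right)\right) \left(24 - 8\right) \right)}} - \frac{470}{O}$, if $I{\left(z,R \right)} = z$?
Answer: $\frac{147316075}{226} \approx 6.5184 \cdot 10^{5}$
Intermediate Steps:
$P{\left(Q \right)} = - \frac{1}{Q}$
$- \frac{4074}{P{\left(\left(10 + 1 \left(3 - 3\right)\right) \left(24 - 8\right) \right)}} - \frac{470}{O} = - \frac{4074}{\left(-1\right) \frac{1}{\left(10 + 1 \left(3 - 3\right)\right) \left(24 - 8\right)}} - \frac{470}{-452} = - \frac{4074}{\left(-1\right) \frac{1}{\left(10 + 1 \cdot 0\right) 16}} - - \frac{235}{226} = - \frac{4074}{\left(-1\right) \frac{1}{\left(10 + 0\right) 16}} + \frac{235}{226} = - \frac{4074}{\left(-1\right) \frac{1}{10 \cdot 16}} + \frac{235}{226} = - \frac{4074}{\left(-1\right) \frac{1}{160}} + \frac{235}{226} = - \frac{4074}{- \frac{1}{160}} + \frac{235}{226} = \left(-4074\right) \left(-160\right) + \frac{235}{226} = 651840 + \frac{235}{226} = \frac{147316075}{226}$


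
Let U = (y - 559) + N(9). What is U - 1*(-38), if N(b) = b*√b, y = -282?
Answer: -776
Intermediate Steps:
N(b) = b^(3/2)
U = -814 (U = (-282 - 559) + 9^(3/2) = -841 + 27 = -814)
U - 1*(-38) = -814 - 1*(-38) = -814 + 38 = -776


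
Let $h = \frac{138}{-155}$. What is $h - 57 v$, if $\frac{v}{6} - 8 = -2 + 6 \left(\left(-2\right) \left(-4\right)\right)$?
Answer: $- \frac{2862678}{155} \approx -18469.0$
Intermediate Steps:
$h = - \frac{138}{155}$ ($h = 138 \left(- \frac{1}{155}\right) = - \frac{138}{155} \approx -0.89032$)
$v = 324$ ($v = 48 + 6 \left(-2 + 6 \left(\left(-2\right) \left(-4\right)\right)\right) = 48 + 6 \left(-2 + 6 \cdot 8\right) = 48 + 6 \left(-2 + 48\right) = 48 + 6 \cdot 46 = 48 + 276 = 324$)
$h - 57 v = - \frac{138}{155} - 18468 = - \frac{2862678}{155}$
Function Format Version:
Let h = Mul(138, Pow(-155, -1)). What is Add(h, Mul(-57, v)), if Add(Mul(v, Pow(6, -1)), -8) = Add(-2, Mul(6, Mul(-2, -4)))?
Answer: Rational(-2862678, 155) ≈ -18469.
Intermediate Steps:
h = Rational(-138, 155) (h = Mul(138, Rational(-1, 155)) = Rational(-138, 155) ≈ -0.89032)
v = 324 (v = Add(48, Mul(6, Add(-2, Mul(6, Mul(-2, -4))))) = Add(48, Mul(6, Add(-2, Mul(6, 8)))) = Add(48, Mul(6, Add(-2, 48))) = Add(48, Mul(6, 46)) = Add(48, 276) = 324)
Add(h, Mul(-57, v)) = Add(Rational(-138, 155), Mul(-57, 324)) = Add(Rational(-138, 155), -18468) = Rational(-2862678, 155)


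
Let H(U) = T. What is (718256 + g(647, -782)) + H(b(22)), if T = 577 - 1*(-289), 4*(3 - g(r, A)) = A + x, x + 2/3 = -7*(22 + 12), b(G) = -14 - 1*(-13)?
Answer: 4316281/6 ≈ 7.1938e+5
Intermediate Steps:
b(G) = -1 (b(G) = -14 + 13 = -1)
x = -716/3 (x = -⅔ - 7*(22 + 12) = -⅔ - 7*34 = -⅔ - 238 = -716/3 ≈ -238.67)
g(r, A) = 188/3 - A/4 (g(r, A) = 3 - (A - 716/3)/4 = 3 - (-716/3 + A)/4 = 3 + (179/3 - A/4) = 188/3 - A/4)
T = 866 (T = 577 + 289 = 866)
H(U) = 866
(718256 + g(647, -782)) + H(b(22)) = (718256 + (188/3 - ¼*(-782))) + 866 = (718256 + (188/3 + 391/2)) + 866 = (718256 + 1549/6) + 866 = 4311085/6 + 866 = 4316281/6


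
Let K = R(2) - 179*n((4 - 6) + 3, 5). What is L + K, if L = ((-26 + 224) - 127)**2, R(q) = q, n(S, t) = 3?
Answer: 4506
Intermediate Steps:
L = 5041 (L = (198 - 127)**2 = 71**2 = 5041)
K = -535 (K = 2 - 179*3 = 2 - 537 = -535)
L + K = 5041 - 535 = 4506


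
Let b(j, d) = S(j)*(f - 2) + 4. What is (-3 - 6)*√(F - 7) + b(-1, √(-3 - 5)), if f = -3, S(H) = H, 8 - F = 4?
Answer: 9 - 9*I*√3 ≈ 9.0 - 15.588*I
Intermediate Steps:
F = 4 (F = 8 - 1*4 = 8 - 4 = 4)
b(j, d) = 4 - 5*j (b(j, d) = j*(-3 - 2) + 4 = j*(-5) + 4 = -5*j + 4 = 4 - 5*j)
(-3 - 6)*√(F - 7) + b(-1, √(-3 - 5)) = (-3 - 6)*√(4 - 7) + (4 - 5*(-1)) = -9*I*√3 + (4 + 5) = -9*I*√3 + 9 = 9 - 9*I*√3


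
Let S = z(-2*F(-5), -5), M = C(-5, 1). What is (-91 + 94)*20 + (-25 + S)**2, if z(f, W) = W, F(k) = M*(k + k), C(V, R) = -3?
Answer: 960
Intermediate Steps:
M = -3
F(k) = -6*k (F(k) = -3*(k + k) = -6*k)
S = -5
(-91 + 94)*20 + (-25 + S)**2 = (-91 + 94)*20 + (-25 - 5)**2 = 3*20 + (-30)**2 = 60 + 900 = 960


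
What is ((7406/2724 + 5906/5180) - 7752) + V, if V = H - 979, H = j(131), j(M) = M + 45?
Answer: -7541208536/881895 ≈ -8551.1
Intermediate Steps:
j(M) = 45 + M
H = 176 (H = 45 + 131 = 176)
V = -803 (V = 176 - 979 = -803)
((7406/2724 + 5906/5180) - 7752) + V = ((7406/2724 + 5906/5180) - 7752) - 803 = ((7406*(1/2724) + 5906*(1/5180)) - 7752) - 803 = ((3703/1362 + 2953/2590) - 7752) - 803 = (3403189/881895 - 7752) - 803 = -6833046851/881895 - 803 = -7541208536/881895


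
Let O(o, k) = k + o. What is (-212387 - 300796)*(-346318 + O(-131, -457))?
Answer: 178026261798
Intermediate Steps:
(-212387 - 300796)*(-346318 + O(-131, -457)) = (-212387 - 300796)*(-346318 + (-457 - 131)) = -513183*(-346318 - 588) = -513183*(-346906) = 178026261798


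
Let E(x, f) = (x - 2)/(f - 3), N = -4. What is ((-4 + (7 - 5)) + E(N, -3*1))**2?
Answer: 1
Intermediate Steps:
E(x, f) = (-2 + x)/(-3 + f)
((-4 + (7 - 5)) + E(N, -3*1))**2 = ((-4 + (7 - 5)) + (-2 - 4)/(-3 - 3*1))**2 = ((-4 + 2) - 6/(-3 - 3))**2 = (-2 - 6/(-6))**2 = (-2 - 1/6*(-6))**2 = (-2 + 1)**2 = (-1)**2 = 1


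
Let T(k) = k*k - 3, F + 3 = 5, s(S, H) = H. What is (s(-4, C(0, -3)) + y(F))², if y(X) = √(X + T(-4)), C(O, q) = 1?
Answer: (1 + √15)² ≈ 23.746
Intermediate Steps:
F = 2 (F = -3 + 5 = 2)
T(k) = -3 + k² (T(k) = k² - 3 = -3 + k²)
y(X) = √(13 + X) (y(X) = √(X + (-3 + (-4)²)) = √(X + (-3 + 16)) = √(X + 13) = √(13 + X))
(s(-4, C(0, -3)) + y(F))² = (1 + √(13 + 2))² = (1 + √15)²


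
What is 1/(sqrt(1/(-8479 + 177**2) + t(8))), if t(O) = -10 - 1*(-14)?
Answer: 5*sqrt(83540514)/91401 ≈ 0.50000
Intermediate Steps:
t(O) = 4 (t(O) = -10 + 14 = 4)
1/(sqrt(1/(-8479 + 177**2) + t(8))) = 1/(sqrt(1/(-8479 + 177**2) + 4)) = 1/(sqrt(1/(-8479 + 31329) + 4)) = 1/(sqrt(1/22850 + 4)) = 1/(sqrt(91401/22850)) = 1/(sqrt(83540514)/4570) = 5*sqrt(83540514)/91401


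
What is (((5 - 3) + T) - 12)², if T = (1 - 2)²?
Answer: 81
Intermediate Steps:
T = 1 (T = (-1)² = 1)
(((5 - 3) + T) - 12)² = (((5 - 3) + 1) - 12)² = ((2 + 1) - 12)² = (3 - 12)² = (-9)² = 81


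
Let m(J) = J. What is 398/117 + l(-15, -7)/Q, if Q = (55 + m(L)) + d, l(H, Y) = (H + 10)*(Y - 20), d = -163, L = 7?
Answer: 24403/11817 ≈ 2.0651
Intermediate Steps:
l(H, Y) = (-20 + Y)*(10 + H) (l(H, Y) = (10 + H)*(-20 + Y) = (-20 + Y)*(10 + H))
Q = -101 (Q = (55 + 7) - 163 = 62 - 163 = -101)
398/117 + l(-15, -7)/Q = 398/117 + (-200 - 20*(-15) + 10*(-7) - 15*(-7))/(-101) = 398*(1/117) + (-200 + 300 - 70 + 105)*(-1/101) = 398/117 + 135*(-1/101) = 398/117 - 135/101 = 24403/11817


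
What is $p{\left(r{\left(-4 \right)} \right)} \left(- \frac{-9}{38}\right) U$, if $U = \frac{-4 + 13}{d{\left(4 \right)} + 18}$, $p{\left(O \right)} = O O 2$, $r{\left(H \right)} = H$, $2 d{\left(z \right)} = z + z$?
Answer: $\frac{648}{209} \approx 3.1005$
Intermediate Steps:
$d{\left(z \right)} = z$ ($d{\left(z \right)} = \frac{z + z}{2} = \frac{2 z}{2} = z$)
$p{\left(O \right)} = 2 O^{2}$ ($p{\left(O \right)} = O^{2} \cdot 2 = 2 O^{2}$)
$U = \frac{9}{22}$ ($U = \frac{-4 + 13}{4 + 18} = \frac{9}{22} \approx 0.40909$)
$p{\left(r{\left(-4 \right)} \right)} \left(- \frac{-9}{38}\right) U = 2 \left(-4\right)^{2} \left(- \frac{-9}{38}\right) \frac{9}{22} = 2 \cdot 16 \left(- \frac{-9}{38}\right) \frac{9}{22} = 32 \left(\left(-1\right) \left(- \frac{9}{38}\right)\right) \frac{9}{22} = 32 \cdot \frac{9}{38} \cdot \frac{9}{22} = \frac{144}{19} \cdot \frac{9}{22} = \frac{648}{209}$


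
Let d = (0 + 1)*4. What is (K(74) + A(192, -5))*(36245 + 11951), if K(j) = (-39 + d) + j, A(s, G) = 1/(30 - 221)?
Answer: 358963808/191 ≈ 1.8794e+6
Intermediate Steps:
A(s, G) = -1/191 (A(s, G) = 1/(-191) = -1/191)
d = 4 (d = 1*4 = 4)
K(j) = -35 + j (K(j) = (-39 + 4) + j = -35 + j)
(K(74) + A(192, -5))*(36245 + 11951) = ((-35 + 74) - 1/191)*(36245 + 11951) = (39 - 1/191)*48196 = (7448/191)*48196 = 358963808/191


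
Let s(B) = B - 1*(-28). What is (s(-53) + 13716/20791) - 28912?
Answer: -601615451/20791 ≈ -28936.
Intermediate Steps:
s(B) = 28 + B (s(B) = B + 28 = 28 + B)
(s(-53) + 13716/20791) - 28912 = ((28 - 53) + 13716/20791) - 28912 = (-25 + 13716*(1/20791)) - 28912 = (-25 + 13716/20791) - 28912 = -506059/20791 - 28912 = -601615451/20791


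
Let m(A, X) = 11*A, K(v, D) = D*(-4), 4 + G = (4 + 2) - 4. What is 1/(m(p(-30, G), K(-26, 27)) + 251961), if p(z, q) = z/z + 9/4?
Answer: 4/1007987 ≈ 3.9683e-6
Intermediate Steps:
G = -2 (G = -4 + ((4 + 2) - 4) = -4 + (6 - 4) = -4 + 2 = -2)
K(v, D) = -4*D
p(z, q) = 13/4 (p(z, q) = 1 + 9*(¼) = 1 + 9/4 = 13/4)
1/(m(p(-30, G), K(-26, 27)) + 251961) = 1/(11*(13/4) + 251961) = 1/(143/4 + 251961) = 1/(1007987/4) = 4/1007987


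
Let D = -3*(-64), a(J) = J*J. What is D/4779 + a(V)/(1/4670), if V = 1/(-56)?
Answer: 3820007/2497824 ≈ 1.5293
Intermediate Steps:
V = -1/56 ≈ -0.017857
a(J) = J²
D = 192
D/4779 + a(V)/(1/4670) = 192/4779 + (-1/56)²/(1/4670) = 192*(1/4779) + 1/(3136*(1/4670)) = 64/1593 + (1/3136)*4670 = 64/1593 + 2335/1568 = 3820007/2497824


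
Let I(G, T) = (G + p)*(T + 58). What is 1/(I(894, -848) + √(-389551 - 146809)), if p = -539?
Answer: -28045/7865273886 - I*√134090/39326369430 ≈ -3.5657e-6 - 9.3114e-9*I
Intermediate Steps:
I(G, T) = (-539 + G)*(58 + T) (I(G, T) = (G - 539)*(T + 58) = (-539 + G)*(58 + T))
1/(I(894, -848) + √(-389551 - 146809)) = 1/((-31262 - 539*(-848) + 58*894 + 894*(-848)) + √(-389551 - 146809)) = 1/((-31262 + 457072 + 51852 - 758112) + √(-536360)) = 1/(-280450 + 2*I*√134090)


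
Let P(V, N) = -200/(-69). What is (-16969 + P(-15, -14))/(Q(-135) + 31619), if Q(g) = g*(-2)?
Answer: -1170661/2200341 ≈ -0.53204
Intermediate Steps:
P(V, N) = 200/69 (P(V, N) = -200*(-1/69) = 200/69)
Q(g) = -2*g
(-16969 + P(-15, -14))/(Q(-135) + 31619) = (-16969 + 200/69)/(-2*(-135) + 31619) = -1170661/(69*(270 + 31619)) = -1170661/69/31889 = -1170661/69*1/31889 = -1170661/2200341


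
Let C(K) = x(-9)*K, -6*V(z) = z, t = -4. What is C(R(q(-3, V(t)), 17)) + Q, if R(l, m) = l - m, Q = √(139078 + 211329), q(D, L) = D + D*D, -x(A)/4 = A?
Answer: -396 + √350407 ≈ 195.95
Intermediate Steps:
x(A) = -4*A
V(z) = -z/6
q(D, L) = D + D²
Q = √350407 ≈ 591.95
C(K) = 36*K (C(K) = (-4*(-9))*K = 36*K)
C(R(q(-3, V(t)), 17)) + Q = 36*(-3*(1 - 3) - 1*17) + √350407 = 36*(-3*(-2) - 17) + √350407 = 36*(6 - 17) + √350407 = 36*(-11) + √350407 = -396 + √350407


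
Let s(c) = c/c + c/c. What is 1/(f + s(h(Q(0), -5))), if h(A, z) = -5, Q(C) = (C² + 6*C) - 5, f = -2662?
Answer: -1/2660 ≈ -0.00037594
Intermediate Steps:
Q(C) = -5 + C² + 6*C
s(c) = 2 (s(c) = 1 + 1 = 2)
1/(f + s(h(Q(0), -5))) = 1/(-2662 + 2) = 1/(-2660) = -1/2660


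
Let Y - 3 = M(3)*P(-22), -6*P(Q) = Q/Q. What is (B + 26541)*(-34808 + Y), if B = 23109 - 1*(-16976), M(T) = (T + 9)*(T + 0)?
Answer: -2319317686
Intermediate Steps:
P(Q) = -1/6 (P(Q) = -Q/(6*Q) = -1/6*1 = -1/6)
M(T) = T*(9 + T) (M(T) = (9 + T)*T = T*(9 + T))
Y = -3 (Y = 3 + (3*(9 + 3))*(-1/6) = 3 + (3*12)*(-1/6) = 3 + 36*(-1/6) = 3 - 6 = -3)
B = 40085 (B = 23109 + 16976 = 40085)
(B + 26541)*(-34808 + Y) = (40085 + 26541)*(-34808 - 3) = 66626*(-34811) = -2319317686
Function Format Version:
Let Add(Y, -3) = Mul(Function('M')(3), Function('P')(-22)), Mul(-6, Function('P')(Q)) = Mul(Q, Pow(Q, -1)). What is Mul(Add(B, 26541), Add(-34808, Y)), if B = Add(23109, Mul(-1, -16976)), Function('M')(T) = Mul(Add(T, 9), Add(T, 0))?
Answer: -2319317686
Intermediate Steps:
Function('P')(Q) = Rational(-1, 6) (Function('P')(Q) = Mul(Rational(-1, 6), Mul(Q, Pow(Q, -1))) = Mul(Rational(-1, 6), 1) = Rational(-1, 6))
Function('M')(T) = Mul(T, Add(9, T)) (Function('M')(T) = Mul(Add(9, T), T) = Mul(T, Add(9, T)))
Y = -3 (Y = Add(3, Mul(Mul(3, Add(9, 3)), Rational(-1, 6))) = Add(3, Mul(Mul(3, 12), Rational(-1, 6))) = Add(3, Mul(36, Rational(-1, 6))) = Add(3, -6) = -3)
B = 40085 (B = Add(23109, 16976) = 40085)
Mul(Add(B, 26541), Add(-34808, Y)) = Mul(Add(40085, 26541), Add(-34808, -3)) = Mul(66626, -34811) = -2319317686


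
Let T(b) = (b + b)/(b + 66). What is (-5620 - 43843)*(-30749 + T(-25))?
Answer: 62360922417/41 ≈ 1.5210e+9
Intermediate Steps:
T(b) = 2*b/(66 + b) (T(b) = (2*b)/(66 + b) = 2*b/(66 + b))
(-5620 - 43843)*(-30749 + T(-25)) = (-5620 - 43843)*(-30749 + 2*(-25)/(66 - 25)) = -49463*(-30749 + 2*(-25)/41) = -49463*(-30749 + 2*(-25)*(1/41)) = -49463*(-30749 - 50/41) = -49463*(-1260759/41) = 62360922417/41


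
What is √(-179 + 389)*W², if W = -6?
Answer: 36*√210 ≈ 521.69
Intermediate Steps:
√(-179 + 389)*W² = √(-179 + 389)*(-6)² = √210*36 = 36*√210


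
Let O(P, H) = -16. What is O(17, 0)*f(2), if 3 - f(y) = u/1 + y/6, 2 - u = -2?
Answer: 64/3 ≈ 21.333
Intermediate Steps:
u = 4 (u = 2 - 1*(-2) = 2 + 2 = 4)
f(y) = -1 - y/6 (f(y) = 3 - (4/1 + y/6) = 3 - (4*1 + y*(1/6)) = 3 - (4 + y/6) = 3 + (-4 - y/6) = -1 - y/6)
O(17, 0)*f(2) = -16*(-1 - 1/6*2) = -16*(-1 - 1/3) = -16*(-4/3) = 64/3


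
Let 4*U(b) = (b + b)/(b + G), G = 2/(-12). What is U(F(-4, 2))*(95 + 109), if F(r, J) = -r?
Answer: 2448/23 ≈ 106.43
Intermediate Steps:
G = -1/6 (G = 2*(-1/12) = -1/6 ≈ -0.16667)
U(b) = b/(2*(-1/6 + b)) (U(b) = ((b + b)/(b - 1/6))/4 = ((2*b)/(-1/6 + b))/4 = (2*b/(-1/6 + b))/4 = b/(2*(-1/6 + b)))
U(F(-4, 2))*(95 + 109) = (3*(-1*(-4))/(-1 + 6*(-1*(-4))))*(95 + 109) = (3*4/(-1 + 6*4))*204 = (3*4/(-1 + 24))*204 = (3*4/23)*204 = (3*4*(1/23))*204 = (12/23)*204 = 2448/23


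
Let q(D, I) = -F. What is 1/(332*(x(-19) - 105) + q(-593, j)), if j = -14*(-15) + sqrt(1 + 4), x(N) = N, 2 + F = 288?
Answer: -1/41454 ≈ -2.4123e-5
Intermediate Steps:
F = 286 (F = -2 + 288 = 286)
j = 210 + sqrt(5) ≈ 212.24
q(D, I) = -286 (q(D, I) = -1*286 = -286)
1/(332*(x(-19) - 105) + q(-593, j)) = 1/(332*(-19 - 105) - 286) = 1/(332*(-124) - 286) = 1/(-41168 - 286) = 1/(-41454) = -1/41454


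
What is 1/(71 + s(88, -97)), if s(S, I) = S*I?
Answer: -1/8465 ≈ -0.00011813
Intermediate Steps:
s(S, I) = I*S
1/(71 + s(88, -97)) = 1/(71 - 97*88) = 1/(71 - 8536) = 1/(-8465) = -1/8465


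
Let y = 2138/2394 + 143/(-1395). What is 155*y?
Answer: 48892/399 ≈ 122.54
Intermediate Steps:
y = 48892/61845 (y = 2138*(1/2394) + 143*(-1/1395) = 1069/1197 - 143/1395 = 48892/61845 ≈ 0.79056)
155*y = 155*(48892/61845) = 48892/399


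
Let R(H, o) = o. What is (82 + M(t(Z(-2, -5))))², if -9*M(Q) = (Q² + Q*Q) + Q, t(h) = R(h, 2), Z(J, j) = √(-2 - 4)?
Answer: 529984/81 ≈ 6543.0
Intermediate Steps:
Z(J, j) = I*√6 (Z(J, j) = √(-6) = I*√6)
t(h) = 2
M(Q) = -2*Q²/9 - Q/9 (M(Q) = -((Q² + Q*Q) + Q)/9 = -((Q² + Q²) + Q)/9 = -(2*Q² + Q)/9 = -(Q + 2*Q²)/9 = -2*Q²/9 - Q/9)
(82 + M(t(Z(-2, -5))))² = (82 - ⅑*2*(1 + 2*2))² = (82 - ⅑*2*(1 + 4))² = (82 - ⅑*2*5)² = (82 - 10/9)² = (728/9)² = 529984/81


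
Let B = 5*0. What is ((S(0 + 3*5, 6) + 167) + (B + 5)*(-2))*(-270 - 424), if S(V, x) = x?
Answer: -113122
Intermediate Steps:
B = 0
((S(0 + 3*5, 6) + 167) + (B + 5)*(-2))*(-270 - 424) = ((6 + 167) + (0 + 5)*(-2))*(-270 - 424) = (173 + 5*(-2))*(-694) = (173 - 10)*(-694) = 163*(-694) = -113122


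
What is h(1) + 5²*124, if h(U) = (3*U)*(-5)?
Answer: 3085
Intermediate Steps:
h(U) = -15*U
h(1) + 5²*124 = -15*1 + 5²*124 = -15 + 25*124 = -15 + 3100 = 3085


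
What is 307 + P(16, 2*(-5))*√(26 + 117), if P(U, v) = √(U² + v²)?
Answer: 307 + 2*√12727 ≈ 532.63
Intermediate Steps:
307 + P(16, 2*(-5))*√(26 + 117) = 307 + √(16² + (2*(-5))²)*√(26 + 117) = 307 + √(256 + (-10)²)*√143 = 307 + √(256 + 100)*√143 = 307 + √356*√143 = 307 + (2*√89)*√143 = 307 + 2*√12727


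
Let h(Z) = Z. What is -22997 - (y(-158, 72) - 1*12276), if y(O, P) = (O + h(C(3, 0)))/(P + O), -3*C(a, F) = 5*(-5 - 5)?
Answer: -1383221/129 ≈ -10723.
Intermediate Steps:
C(a, F) = 50/3 (C(a, F) = -5*(-5 - 5)/3 = -5*(-10)/3 = -⅓*(-50) = 50/3)
y(O, P) = (50/3 + O)/(O + P) (y(O, P) = (O + 50/3)/(P + O) = (50/3 + O)/(O + P))
-22997 - (y(-158, 72) - 1*12276) = -22997 - ((50/3 - 158)/(-158 + 72) - 1*12276) = -22997 - (-424/3/(-86) - 12276) = -22997 - (-1/86*(-424/3) - 12276) = -22997 - (212/129 - 12276) = -22997 - 1*(-1583392/129) = -22997 + 1583392/129 = -1383221/129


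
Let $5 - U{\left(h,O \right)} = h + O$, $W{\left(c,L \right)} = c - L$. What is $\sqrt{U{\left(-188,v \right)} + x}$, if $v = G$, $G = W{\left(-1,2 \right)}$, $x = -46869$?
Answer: $i \sqrt{46673} \approx 216.04 i$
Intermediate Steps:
$G = -3$ ($G = -1 - 2 = -3$)
$v = -3$
$U{\left(h,O \right)} = 5 - O - h$ ($U{\left(h,O \right)} = 5 - \left(h + O\right) = 5 - \left(O + h\right) = 5 - O - h$)
$\sqrt{U{\left(-188,v \right)} + x} = \sqrt{\left(5 - -3 - -188\right) - 46869} = \sqrt{\left(5 + 3 + 188\right) - 46869} = \sqrt{196 - 46869} = \sqrt{-46673} = i \sqrt{46673}$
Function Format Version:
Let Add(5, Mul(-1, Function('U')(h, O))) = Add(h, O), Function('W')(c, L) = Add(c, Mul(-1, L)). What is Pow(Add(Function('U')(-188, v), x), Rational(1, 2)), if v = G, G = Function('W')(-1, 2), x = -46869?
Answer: Mul(I, Pow(46673, Rational(1, 2))) ≈ Mul(216.04, I)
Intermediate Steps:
G = -3 (G = Add(-1, Mul(-1, 2)) = Add(-1, -2) = -3)
v = -3
Function('U')(h, O) = Add(5, Mul(-1, O), Mul(-1, h)) (Function('U')(h, O) = Add(5, Mul(-1, Add(h, O))) = Add(5, Mul(-1, Add(O, h))) = Add(5, Add(Mul(-1, O), Mul(-1, h))) = Add(5, Mul(-1, O), Mul(-1, h)))
Pow(Add(Function('U')(-188, v), x), Rational(1, 2)) = Pow(Add(Add(5, Mul(-1, -3), Mul(-1, -188)), -46869), Rational(1, 2)) = Pow(Add(Add(5, 3, 188), -46869), Rational(1, 2)) = Pow(Add(196, -46869), Rational(1, 2)) = Pow(-46673, Rational(1, 2)) = Mul(I, Pow(46673, Rational(1, 2)))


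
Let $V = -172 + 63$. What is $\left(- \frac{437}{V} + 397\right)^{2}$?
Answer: $\frac{1910564100}{11881} \approx 1.6081 \cdot 10^{5}$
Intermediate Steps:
$V = -109$
$\left(- \frac{437}{V} + 397\right)^{2} = \left(- \frac{437}{-109} + 397\right)^{2} = \left(\left(-437\right) \left(- \frac{1}{109}\right) + 397\right)^{2} = \left(\frac{437}{109} + 397\right)^{2} = \left(\frac{43710}{109}\right)^{2} = \frac{1910564100}{11881}$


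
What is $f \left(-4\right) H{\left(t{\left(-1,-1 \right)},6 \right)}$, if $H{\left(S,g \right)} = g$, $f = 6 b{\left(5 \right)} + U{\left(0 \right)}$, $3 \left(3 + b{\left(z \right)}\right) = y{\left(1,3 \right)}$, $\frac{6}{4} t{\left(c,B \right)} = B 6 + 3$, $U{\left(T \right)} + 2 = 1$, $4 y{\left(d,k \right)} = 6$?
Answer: $384$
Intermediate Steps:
$y{\left(d,k \right)} = \frac{3}{2}$ ($y{\left(d,k \right)} = \frac{1}{4} \cdot 6 = \frac{3}{2}$)
$U{\left(T \right)} = -1$ ($U{\left(T \right)} = -2 + 1 = -1$)
$t{\left(c,B \right)} = 2 + 4 B$ ($t{\left(c,B \right)} = \frac{2 \left(B 6 + 3\right)}{3} = \frac{2 \left(6 B + 3\right)}{3} = \frac{2 \left(3 + 6 B\right)}{3} = 2 + 4 B$)
$b{\left(z \right)} = - \frac{5}{2}$ ($b{\left(z \right)} = -3 + \frac{1}{3} \cdot \frac{3}{2} = -3 + \frac{1}{2} = - \frac{5}{2}$)
$f = -16$ ($f = 6 \left(- \frac{5}{2}\right) - 1 = -15 - 1 = -16$)
$f \left(-4\right) H{\left(t{\left(-1,-1 \right)},6 \right)} = \left(-16\right) \left(-4\right) 6 = 64 \cdot 6 = 384$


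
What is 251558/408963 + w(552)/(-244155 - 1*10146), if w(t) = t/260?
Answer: 1386029291792/2253326830365 ≈ 0.61510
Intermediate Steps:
w(t) = t/260 (w(t) = t*(1/260) = t/260)
251558/408963 + w(552)/(-244155 - 1*10146) = 251558/408963 + ((1/260)*552)/(-244155 - 1*10146) = 251558*(1/408963) + 138/(65*(-244155 - 10146)) = 251558/408963 + (138/65)/(-254301) = 251558/408963 + (138/65)*(-1/254301) = 251558/408963 - 46/5509855 = 1386029291792/2253326830365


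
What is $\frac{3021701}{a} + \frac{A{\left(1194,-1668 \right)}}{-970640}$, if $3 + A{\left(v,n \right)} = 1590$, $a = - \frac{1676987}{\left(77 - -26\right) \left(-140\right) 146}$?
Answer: $\frac{6174869574610586431}{1627750661680} \approx 3.7935 \cdot 10^{6}$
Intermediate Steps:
$a = \frac{1676987}{2105320}$ ($a = - \frac{1676987}{\left(77 + 26\right) \left(-140\right) 146} = - \frac{1676987}{103 \left(-140\right) 146} = - \frac{1676987}{\left(-14420\right) 146} = - \frac{1676987}{-2105320} = \left(-1676987\right) \left(- \frac{1}{2105320}\right) = \frac{1676987}{2105320} \approx 0.79655$)
$A{\left(v,n \right)} = 1587$ ($A{\left(v,n \right)} = -3 + 1590 = 1587$)
$\frac{3021701}{a} + \frac{A{\left(1194,-1668 \right)}}{-970640} = \frac{3021701}{\frac{1676987}{2105320}} + \frac{1587}{-970640} = 3021701 \cdot \frac{2105320}{1676987} + 1587 \left(- \frac{1}{970640}\right) = \frac{6361647549320}{1676987} - \frac{1587}{970640} = \frac{6174869574610586431}{1627750661680}$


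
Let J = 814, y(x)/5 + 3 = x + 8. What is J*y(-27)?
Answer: -89540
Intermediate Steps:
y(x) = 25 + 5*x (y(x) = -15 + 5*(x + 8) = -15 + 5*(8 + x) = -15 + (40 + 5*x) = 25 + 5*x)
J*y(-27) = 814*(25 + 5*(-27)) = 814*(25 - 135) = 814*(-110) = -89540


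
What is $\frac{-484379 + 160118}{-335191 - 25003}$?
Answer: $\frac{324261}{360194} \approx 0.90024$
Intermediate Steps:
$\frac{-484379 + 160118}{-335191 - 25003} = - \frac{324261}{-360194} = \left(-324261\right) \left(- \frac{1}{360194}\right) = \frac{324261}{360194}$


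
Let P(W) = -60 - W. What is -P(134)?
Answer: 194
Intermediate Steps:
-P(134) = -(-60 - 1*134) = -(-60 - 134) = -1*(-194) = 194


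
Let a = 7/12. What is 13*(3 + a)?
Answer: 559/12 ≈ 46.583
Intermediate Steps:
a = 7/12 (a = 7*(1/12) = 7/12 ≈ 0.58333)
13*(3 + a) = 13*(3 + 7/12) = 13*(43/12) = 559/12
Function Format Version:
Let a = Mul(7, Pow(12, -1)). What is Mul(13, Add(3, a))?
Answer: Rational(559, 12) ≈ 46.583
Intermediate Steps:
a = Rational(7, 12) (a = Mul(7, Rational(1, 12)) = Rational(7, 12) ≈ 0.58333)
Mul(13, Add(3, a)) = Mul(13, Add(3, Rational(7, 12))) = Mul(13, Rational(43, 12)) = Rational(559, 12)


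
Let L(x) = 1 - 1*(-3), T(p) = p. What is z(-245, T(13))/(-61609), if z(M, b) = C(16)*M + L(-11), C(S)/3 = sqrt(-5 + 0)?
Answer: -4/61609 + 735*I*sqrt(5)/61609 ≈ -6.4926e-5 + 0.026676*I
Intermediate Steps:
L(x) = 4 (L(x) = 1 + 3 = 4)
C(S) = 3*I*sqrt(5) (C(S) = 3*sqrt(-5 + 0) = 3*sqrt(-5) = 3*(I*sqrt(5)) = 3*I*sqrt(5))
z(M, b) = 4 + 3*I*M*sqrt(5) (z(M, b) = (3*I*sqrt(5))*M + 4 = 3*I*M*sqrt(5) + 4 = 4 + 3*I*M*sqrt(5))
z(-245, T(13))/(-61609) = (4 + 3*I*(-245)*sqrt(5))/(-61609) = (4 - 735*I*sqrt(5))*(-1/61609) = -4/61609 + 735*I*sqrt(5)/61609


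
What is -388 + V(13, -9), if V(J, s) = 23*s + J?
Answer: -582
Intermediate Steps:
V(J, s) = J + 23*s
-388 + V(13, -9) = -388 + (13 + 23*(-9)) = -388 + (13 - 207) = -388 - 194 = -582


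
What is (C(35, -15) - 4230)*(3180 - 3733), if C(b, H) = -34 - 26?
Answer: 2372370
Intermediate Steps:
C(b, H) = -60
(C(35, -15) - 4230)*(3180 - 3733) = (-60 - 4230)*(3180 - 3733) = -4290*(-553) = 2372370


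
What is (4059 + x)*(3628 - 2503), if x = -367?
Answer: 4153500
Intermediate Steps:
(4059 + x)*(3628 - 2503) = (4059 - 367)*(3628 - 2503) = 3692*1125 = 4153500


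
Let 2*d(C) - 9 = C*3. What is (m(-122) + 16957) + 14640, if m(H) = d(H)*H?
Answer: 53374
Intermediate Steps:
d(C) = 9/2 + 3*C/2 (d(C) = 9/2 + (C*3)/2 = 9/2 + (3*C)/2 = 9/2 + 3*C/2)
m(H) = H*(9/2 + 3*H/2) (m(H) = (9/2 + 3*H/2)*H = H*(9/2 + 3*H/2))
(m(-122) + 16957) + 14640 = ((3/2)*(-122)*(3 - 122) + 16957) + 14640 = ((3/2)*(-122)*(-119) + 16957) + 14640 = (21777 + 16957) + 14640 = 38734 + 14640 = 53374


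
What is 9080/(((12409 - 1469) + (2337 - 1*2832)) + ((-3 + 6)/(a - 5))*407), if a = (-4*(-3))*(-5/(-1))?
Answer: 5675/6542 ≈ 0.86747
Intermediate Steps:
a = 60 (a = 12*(-5*(-1)) = 12*5 = 60)
9080/(((12409 - 1469) + (2337 - 1*2832)) + ((-3 + 6)/(a - 5))*407) = 9080/(((12409 - 1469) + (2337 - 1*2832)) + ((-3 + 6)/(60 - 5))*407) = 9080/((10940 + (2337 - 2832)) + (3/55)*407) = 9080/((10940 - 495) + (3*(1/55))*407) = 9080/(10445 + (3/55)*407) = 9080/(10445 + 111/5) = 9080/(52336/5) = 9080*(5/52336) = 5675/6542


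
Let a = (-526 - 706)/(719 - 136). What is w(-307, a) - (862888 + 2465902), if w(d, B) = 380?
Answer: -3328410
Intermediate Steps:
a = -112/53 (a = -1232/583 = -1232*1/583 = -112/53 ≈ -2.1132)
w(-307, a) - (862888 + 2465902) = 380 - (862888 + 2465902) = 380 - 1*3328790 = 380 - 3328790 = -3328410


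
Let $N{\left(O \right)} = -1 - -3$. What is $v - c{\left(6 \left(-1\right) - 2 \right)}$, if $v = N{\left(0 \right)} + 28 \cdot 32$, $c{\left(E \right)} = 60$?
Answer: $838$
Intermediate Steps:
$N{\left(O \right)} = 2$ ($N{\left(O \right)} = -1 + 3 = 2$)
$v = 898$ ($v = 2 + 28 \cdot 32 = 2 + 896 = 898$)
$v - c{\left(6 \left(-1\right) - 2 \right)} = 898 - 60 = 838$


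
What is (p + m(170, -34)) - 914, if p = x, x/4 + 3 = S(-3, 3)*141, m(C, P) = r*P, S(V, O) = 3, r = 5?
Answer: 596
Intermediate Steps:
m(C, P) = 5*P
x = 1680 (x = -12 + 4*(3*141) = -12 + 4*423 = -12 + 1692 = 1680)
p = 1680
(p + m(170, -34)) - 914 = (1680 + 5*(-34)) - 914 = (1680 - 170) - 914 = 1510 - 914 = 596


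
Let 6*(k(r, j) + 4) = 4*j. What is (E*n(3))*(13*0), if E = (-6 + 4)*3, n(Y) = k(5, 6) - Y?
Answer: 0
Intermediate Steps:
k(r, j) = -4 + 2*j/3 (k(r, j) = -4 + (4*j)/6 = -4 + 2*j/3)
n(Y) = -Y (n(Y) = (-4 + (2/3)*6) - Y = (-4 + 4) - Y = 0 - Y = -Y)
E = -6 (E = -2*3 = -6)
(E*n(3))*(13*0) = (-(-6)*3)*(13*0) = -6*(-3)*0 = 18*0 = 0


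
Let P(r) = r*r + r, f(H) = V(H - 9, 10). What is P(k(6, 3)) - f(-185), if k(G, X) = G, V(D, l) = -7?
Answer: 49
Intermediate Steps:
f(H) = -7
P(r) = r + r² (P(r) = r² + r = r + r²)
P(k(6, 3)) - f(-185) = 6*(1 + 6) - 1*(-7) = 6*7 + 7 = 42 + 7 = 49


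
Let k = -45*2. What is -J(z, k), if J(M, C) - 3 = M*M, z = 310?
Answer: -96103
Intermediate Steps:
k = -90
J(M, C) = 3 + M² (J(M, C) = 3 + M*M = 3 + M²)
-J(z, k) = -(3 + 310²) = -(3 + 96100) = -1*96103 = -96103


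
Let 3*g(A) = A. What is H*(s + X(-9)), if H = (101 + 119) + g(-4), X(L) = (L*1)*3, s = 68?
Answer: 26896/3 ≈ 8965.3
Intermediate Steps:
g(A) = A/3
X(L) = 3*L (X(L) = L*3 = 3*L)
H = 656/3 (H = (101 + 119) + (⅓)*(-4) = 220 - 4/3 = 656/3 ≈ 218.67)
H*(s + X(-9)) = 656*(68 + 3*(-9))/3 = 656*(68 - 27)/3 = (656/3)*41 = 26896/3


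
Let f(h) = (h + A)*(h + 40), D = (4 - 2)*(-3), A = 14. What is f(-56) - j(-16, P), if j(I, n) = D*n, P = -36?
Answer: 456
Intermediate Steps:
D = -6 (D = 2*(-3) = -6)
j(I, n) = -6*n
f(h) = (14 + h)*(40 + h) (f(h) = (h + 14)*(h + 40) = (14 + h)*(40 + h))
f(-56) - j(-16, P) = (560 + (-56)² + 54*(-56)) - (-6)*(-36) = (560 + 3136 - 3024) - 1*216 = 672 - 216 = 456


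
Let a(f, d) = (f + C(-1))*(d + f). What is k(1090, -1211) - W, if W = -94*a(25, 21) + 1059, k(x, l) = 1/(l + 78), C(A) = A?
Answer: 116378360/1133 ≈ 1.0272e+5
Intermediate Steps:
a(f, d) = (-1 + f)*(d + f) (a(f, d) = (f - 1)*(d + f) = (-1 + f)*(d + f))
k(x, l) = 1/(78 + l)
W = -102717 (W = -94*(25**2 - 1*21 - 1*25 + 21*25) + 1059 = -94*(625 - 21 - 25 + 525) + 1059 = -94*1104 + 1059 = -103776 + 1059 = -102717)
k(1090, -1211) - W = 1/(78 - 1211) - 1*(-102717) = 1/(-1133) + 102717 = -1/1133 + 102717 = 116378360/1133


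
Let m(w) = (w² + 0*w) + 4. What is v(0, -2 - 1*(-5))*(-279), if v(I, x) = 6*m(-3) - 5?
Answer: -20367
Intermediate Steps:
m(w) = 4 + w² (m(w) = (w² + 0) + 4 = w² + 4 = 4 + w²)
v(I, x) = 73 (v(I, x) = 6*(4 + (-3)²) - 5 = 6*(4 + 9) - 5 = 6*13 - 5 = 78 - 5 = 73)
v(0, -2 - 1*(-5))*(-279) = 73*(-279) = -20367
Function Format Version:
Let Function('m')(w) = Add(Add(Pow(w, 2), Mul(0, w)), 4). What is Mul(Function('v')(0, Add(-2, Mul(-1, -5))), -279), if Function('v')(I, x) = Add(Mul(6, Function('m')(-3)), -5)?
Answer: -20367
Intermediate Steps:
Function('m')(w) = Add(4, Pow(w, 2)) (Function('m')(w) = Add(Add(Pow(w, 2), 0), 4) = Add(Pow(w, 2), 4) = Add(4, Pow(w, 2)))
Function('v')(I, x) = 73 (Function('v')(I, x) = Add(Mul(6, Add(4, Pow(-3, 2))), -5) = Add(Mul(6, Add(4, 9)), -5) = Add(Mul(6, 13), -5) = Add(78, -5) = 73)
Mul(Function('v')(0, Add(-2, Mul(-1, -5))), -279) = Mul(73, -279) = -20367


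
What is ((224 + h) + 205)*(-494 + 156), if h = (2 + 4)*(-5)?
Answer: -134862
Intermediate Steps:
h = -30 (h = 6*(-5) = -30)
((224 + h) + 205)*(-494 + 156) = ((224 - 30) + 205)*(-494 + 156) = (194 + 205)*(-338) = 399*(-338) = -134862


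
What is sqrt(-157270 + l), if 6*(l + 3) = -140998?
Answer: I*sqrt(1626954)/3 ≈ 425.17*I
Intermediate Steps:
l = -70508/3 (l = -3 + (1/6)*(-140998) = -3 - 70499/3 = -70508/3 ≈ -23503.)
sqrt(-157270 + l) = sqrt(-157270 - 70508/3) = sqrt(-542318/3) = I*sqrt(1626954)/3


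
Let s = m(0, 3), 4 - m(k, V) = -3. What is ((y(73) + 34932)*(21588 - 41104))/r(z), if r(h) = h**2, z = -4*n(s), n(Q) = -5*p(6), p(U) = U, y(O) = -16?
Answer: -42588791/900 ≈ -47321.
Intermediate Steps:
m(k, V) = 7 (m(k, V) = 4 - 1*(-3) = 4 + 3 = 7)
s = 7
n(Q) = -30 (n(Q) = -5*6 = -30)
z = 120 (z = -4*(-30) = 120)
((y(73) + 34932)*(21588 - 41104))/r(z) = ((-16 + 34932)*(21588 - 41104))/(120**2) = (34916*(-19516))/14400 = -681420656*1/14400 = -42588791/900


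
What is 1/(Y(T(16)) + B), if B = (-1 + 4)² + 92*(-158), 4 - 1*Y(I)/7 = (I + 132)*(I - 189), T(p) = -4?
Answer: 1/158429 ≈ 6.3120e-6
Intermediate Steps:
Y(I) = 28 - 7*(-189 + I)*(132 + I) (Y(I) = 28 - 7*(I + 132)*(I - 189) = 28 - 7*(132 + I)*(-189 + I) = 28 - 7*(-189 + I)*(132 + I))
B = -14527 (B = 3² - 14536 = 9 - 14536 = -14527)
1/(Y(T(16)) + B) = 1/((174664 - 7*(-4)² + 399*(-4)) - 14527) = 1/((174664 - 7*16 - 1596) - 14527) = 1/((174664 - 112 - 1596) - 14527) = 1/(172956 - 14527) = 1/158429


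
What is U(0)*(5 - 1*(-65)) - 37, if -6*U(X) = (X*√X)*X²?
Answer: -37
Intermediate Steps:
U(X) = -X^(7/2)/6 (U(X) = -X*√X*X²/6 = -X^(3/2)*X²/6 = -X^(7/2)/6)
U(0)*(5 - 1*(-65)) - 37 = (-0^(7/2)/6)*(5 - 1*(-65)) - 37 = (-⅙*0)*(5 + 65) - 37 = 0*70 - 37 = 0 - 37 = -37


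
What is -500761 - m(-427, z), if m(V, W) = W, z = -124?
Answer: -500637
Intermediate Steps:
-500761 - m(-427, z) = -500761 - 1*(-124) = -500761 + 124 = -500637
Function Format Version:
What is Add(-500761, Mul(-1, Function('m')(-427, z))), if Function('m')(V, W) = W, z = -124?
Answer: -500637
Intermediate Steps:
Add(-500761, Mul(-1, Function('m')(-427, z))) = Add(-500761, Mul(-1, -124)) = Add(-500761, 124) = -500637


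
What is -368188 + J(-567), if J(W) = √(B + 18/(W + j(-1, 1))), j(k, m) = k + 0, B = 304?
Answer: -368188 + √6129217/142 ≈ -3.6817e+5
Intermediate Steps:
j(k, m) = k
J(W) = √(304 + 18/(-1 + W)) (J(W) = √(304 + 18/(W - 1)) = √(304 + 18/(-1 + W)))
-368188 + J(-567) = -368188 + √2*√((-143 + 152*(-567))/(-1 - 567)) = -368188 + √2*√((-143 - 86184)/(-568)) = -368188 + √2*√(-1/568*(-86327)) = -368188 + √2*√(86327/568) = -368188 + √2*(√12258434/284) = -368188 + √6129217/142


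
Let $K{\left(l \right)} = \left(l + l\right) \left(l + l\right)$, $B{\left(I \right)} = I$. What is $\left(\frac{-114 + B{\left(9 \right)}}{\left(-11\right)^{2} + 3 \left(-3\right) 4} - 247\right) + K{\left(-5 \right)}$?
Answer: $- \frac{2520}{17} \approx -148.24$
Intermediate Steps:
$K{\left(l \right)} = 4 l^{2}$ ($K{\left(l \right)} = 2 l 2 l = 4 l^{2}$)
$\left(\frac{-114 + B{\left(9 \right)}}{\left(-11\right)^{2} + 3 \left(-3\right) 4} - 247\right) + K{\left(-5 \right)} = \left(\frac{-114 + 9}{\left(-11\right)^{2} + 3 \left(-3\right) 4} - 247\right) + 4 \left(-5\right)^{2} = \left(- \frac{105}{121 - 36} - 247\right) + 4 \cdot 25 = \left(- \frac{105}{121 - 36} - 247\right) + 100 = \left(- \frac{105}{85} - 247\right) + 100 = \left(\left(-105\right) \frac{1}{85} - 247\right) + 100 = \left(- \frac{21}{17} - 247\right) + 100 = - \frac{4220}{17} + 100 = - \frac{2520}{17}$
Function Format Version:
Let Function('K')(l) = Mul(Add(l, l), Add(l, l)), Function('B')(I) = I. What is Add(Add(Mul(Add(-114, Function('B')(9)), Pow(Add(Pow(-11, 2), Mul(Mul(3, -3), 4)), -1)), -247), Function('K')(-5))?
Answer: Rational(-2520, 17) ≈ -148.24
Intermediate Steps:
Function('K')(l) = Mul(4, Pow(l, 2)) (Function('K')(l) = Mul(Mul(2, l), Mul(2, l)) = Mul(4, Pow(l, 2)))
Add(Add(Mul(Add(-114, Function('B')(9)), Pow(Add(Pow(-11, 2), Mul(Mul(3, -3), 4)), -1)), -247), Function('K')(-5)) = Add(Add(Mul(Add(-114, 9), Pow(Add(Pow(-11, 2), Mul(Mul(3, -3), 4)), -1)), -247), Mul(4, Pow(-5, 2))) = Add(Add(Mul(-105, Pow(Add(121, Mul(-9, 4)), -1)), -247), Mul(4, 25)) = Add(Add(Mul(-105, Pow(Add(121, -36), -1)), -247), 100) = Add(Add(Mul(-105, Pow(85, -1)), -247), 100) = Add(Add(Mul(-105, Rational(1, 85)), -247), 100) = Add(Add(Rational(-21, 17), -247), 100) = Add(Rational(-4220, 17), 100) = Rational(-2520, 17)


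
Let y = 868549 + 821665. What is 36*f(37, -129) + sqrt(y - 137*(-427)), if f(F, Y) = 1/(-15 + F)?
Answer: 18/11 + sqrt(1748713) ≈ 1324.0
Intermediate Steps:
y = 1690214
36*f(37, -129) + sqrt(y - 137*(-427)) = 36/(-15 + 37) + sqrt(1690214 - 137*(-427)) = 36/22 + sqrt(1690214 + 58499) = 36*(1/22) + sqrt(1748713) = 18/11 + sqrt(1748713)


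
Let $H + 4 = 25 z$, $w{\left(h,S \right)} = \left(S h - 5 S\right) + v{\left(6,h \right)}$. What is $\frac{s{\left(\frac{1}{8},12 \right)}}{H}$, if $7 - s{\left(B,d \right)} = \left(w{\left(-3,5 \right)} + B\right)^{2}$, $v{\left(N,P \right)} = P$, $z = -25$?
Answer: $\frac{117201}{40256} \approx 2.9114$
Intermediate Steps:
$w{\left(h,S \right)} = h - 5 S + S h$ ($w{\left(h,S \right)} = \left(S h - 5 S\right) + h = \left(- 5 S + S h\right) + h = h - 5 S + S h$)
$s{\left(B,d \right)} = 7 - \left(-43 + B\right)^{2}$ ($s{\left(B,d \right)} = 7 - \left(\left(-3 - 25 + 5 \left(-3\right)\right) + B\right)^{2} = 7 - \left(\left(-3 - 25 - 15\right) + B\right)^{2} = 7 - \left(-43 + B\right)^{2}$)
$H = -629$ ($H = -4 + 25 \left(-25\right) = -4 - 625 = -629$)
$\frac{s{\left(\frac{1}{8},12 \right)}}{H} = \frac{7 - \left(-43 + \frac{1}{8}\right)^{2}}{-629} = \left(7 - \left(-43 + \frac{1}{8}\right)^{2}\right) \left(- \frac{1}{629}\right) = \left(7 - \left(- \frac{343}{8}\right)^{2}\right) \left(- \frac{1}{629}\right) = \left(7 - \frac{117649}{64}\right) \left(- \frac{1}{629}\right) = \left(- \frac{117201}{64}\right) \left(- \frac{1}{629}\right) = \frac{117201}{40256}$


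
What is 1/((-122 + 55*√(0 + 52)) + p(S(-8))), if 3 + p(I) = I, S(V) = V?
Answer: 133/139611 + 110*√13/139611 ≈ 0.0037935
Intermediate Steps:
p(I) = -3 + I
1/((-122 + 55*√(0 + 52)) + p(S(-8))) = 1/((-122 + 55*√(0 + 52)) + (-3 - 8)) = 1/((-122 + 55*√52) - 11) = 1/((-122 + 55*(2*√13)) - 11) = 1/((-122 + 110*√13) - 11) = 1/(-133 + 110*√13)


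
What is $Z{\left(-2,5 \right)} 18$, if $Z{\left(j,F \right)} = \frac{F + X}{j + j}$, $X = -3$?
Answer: $-9$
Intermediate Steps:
$Z{\left(j,F \right)} = \frac{-3 + F}{2 j}$ ($Z{\left(j,F \right)} = \frac{F - 3}{j + j} = \frac{-3 + F}{2 j}$)
$Z{\left(-2,5 \right)} 18 = \frac{-3 + 5}{2 \left(-2\right)} 18 = \frac{1}{2} \left(- \frac{1}{2}\right) 2 \cdot 18 = \left(- \frac{1}{2}\right) 18 = -9$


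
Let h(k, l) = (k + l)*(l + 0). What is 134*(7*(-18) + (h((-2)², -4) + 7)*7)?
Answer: -10318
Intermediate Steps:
h(k, l) = l*(k + l) (h(k, l) = (k + l)*l = l*(k + l))
134*(7*(-18) + (h((-2)², -4) + 7)*7) = 134*(7*(-18) + (-4*((-2)² - 4) + 7)*7) = 134*(-126 + (-4*(4 - 4) + 7)*7) = 134*(-126 + (-4*0 + 7)*7) = 134*(-126 + (0 + 7)*7) = 134*(-126 + 7*7) = 134*(-126 + 49) = 134*(-77) = -10318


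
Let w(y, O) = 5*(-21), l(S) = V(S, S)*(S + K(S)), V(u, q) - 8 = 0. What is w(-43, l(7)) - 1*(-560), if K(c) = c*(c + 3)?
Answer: 455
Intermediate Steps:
V(u, q) = 8 (V(u, q) = 8 + 0 = 8)
K(c) = c*(3 + c)
l(S) = 8*S + 8*S*(3 + S) (l(S) = 8*(S + S*(3 + S)) = 8*S + 8*S*(3 + S))
w(y, O) = -105
w(-43, l(7)) - 1*(-560) = -105 - 1*(-560) = -105 + 560 = 455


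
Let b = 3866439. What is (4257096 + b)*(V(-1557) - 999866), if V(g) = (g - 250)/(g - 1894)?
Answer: -235550823588135/29 ≈ -8.1224e+12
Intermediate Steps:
V(g) = (-250 + g)/(-1894 + g)
(4257096 + b)*(V(-1557) - 999866) = (4257096 + 3866439)*((-250 - 1557)/(-1894 - 1557) - 999866) = 8123535*(-1807/(-3451) - 999866) = 8123535*(-1/3451*(-1807) - 999866) = 8123535*(1807/3451 - 999866) = 8123535*(-3450535759/3451) = -235550823588135/29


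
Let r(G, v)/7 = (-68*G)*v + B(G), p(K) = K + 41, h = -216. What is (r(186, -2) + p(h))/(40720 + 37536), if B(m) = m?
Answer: 178199/78256 ≈ 2.2771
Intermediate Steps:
p(K) = 41 + K
r(G, v) = 7*G - 476*G*v (r(G, v) = 7*((-68*G)*v + G) = 7*(-68*G*v + G) = 7*(G - 68*G*v) = 7*G - 476*G*v)
(r(186, -2) + p(h))/(40720 + 37536) = (7*186*(1 - 68*(-2)) + (41 - 216))/(40720 + 37536) = (7*186*(1 + 136) - 175)/78256 = (7*186*137 - 175)*(1/78256) = (178374 - 175)*(1/78256) = 178199*(1/78256) = 178199/78256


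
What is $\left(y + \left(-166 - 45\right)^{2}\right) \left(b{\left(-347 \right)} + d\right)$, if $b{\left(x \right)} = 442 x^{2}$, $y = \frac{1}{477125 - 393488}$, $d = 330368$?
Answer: $\frac{66467733788599396}{27879} \approx 2.3842 \cdot 10^{12}$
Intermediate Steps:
$y = \frac{1}{83637} \approx 1.1956 \cdot 10^{-5}$
$\left(y + \left(-166 - 45\right)^{2}\right) \left(b{\left(-347 \right)} + d\right) = \left(\frac{1}{83637} + \left(-166 - 45\right)^{2}\right) \left(442 \left(-347\right)^{2} + 330368\right) = \left(\frac{1}{83637} + \left(-211\right)^{2}\right) \left(442 \cdot 120409 + 330368\right) = \left(\frac{1}{83637} + 44521\right) \left(53220778 + 330368\right) = \frac{3723602878}{83637} \cdot 53551146 = \frac{66467733788599396}{27879}$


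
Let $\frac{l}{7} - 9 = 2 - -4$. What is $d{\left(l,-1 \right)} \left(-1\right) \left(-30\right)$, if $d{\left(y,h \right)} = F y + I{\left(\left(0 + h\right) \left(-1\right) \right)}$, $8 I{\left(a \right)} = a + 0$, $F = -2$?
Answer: $- \frac{25185}{4} \approx -6296.3$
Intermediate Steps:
$I{\left(a \right)} = \frac{a}{8}$ ($I{\left(a \right)} = \frac{a + 0}{8} = \frac{a}{8}$)
$l = 105$ ($l = 63 + 7 \left(2 - -4\right) = 63 + 7 \left(2 + 4\right) = 63 + 7 \cdot 6 = 63 + 42 = 105$)
$d{\left(y,h \right)} = - 2 y - \frac{h}{8}$ ($d{\left(y,h \right)} = - 2 y + \frac{\left(0 + h\right) \left(-1\right)}{8} = - 2 y + \frac{h \left(-1\right)}{8} = - 2 y + \frac{\left(-1\right) h}{8} = - 2 y - \frac{h}{8}$)
$d{\left(l,-1 \right)} \left(-1\right) \left(-30\right) = \left(\left(-2\right) 105 - - \frac{1}{8}\right) \left(-1\right) \left(-30\right) = \left(-210 + \frac{1}{8}\right) \left(-1\right) \left(-30\right) = \left(- \frac{1679}{8}\right) \left(-1\right) \left(-30\right) = \frac{1679}{8} \left(-30\right) = - \frac{25185}{4}$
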